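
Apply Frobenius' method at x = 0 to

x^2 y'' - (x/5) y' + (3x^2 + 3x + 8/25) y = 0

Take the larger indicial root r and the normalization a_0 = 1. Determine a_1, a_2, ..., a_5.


Write in Frobenius form y'' + (p(x)/x) y' + (q(x)/x^2) y = 0:
  p(x) = -1/5,  q(x) = 3x^2 + 3x + 8/25.
Indicial equation: r(r-1) + (-1/5) r + (8/25) = 0 -> roots r_1 = 4/5, r_2 = 2/5.
Take r = r_1 = 4/5. Let y(x) = x^r sum_{n>=0} a_n x^n with a_0 = 1.
Substitute y = x^r sum a_n x^n and match x^{r+n}. The recurrence is
  D(n) a_n + 3 a_{n-1} + 3 a_{n-2} = 0,  where D(n) = (r+n)(r+n-1) + (-1/5)(r+n) + (8/25).
  a_n = [-3 a_{n-1} - 3 a_{n-2}] / D(n).
Since the indicial polynomial factors as (r - r_1)(r - r_2), D(n) = (r_1 + n - r_1)(r_1 + n - r_2) = n(n + 2/5).
Evaluating step by step (a_0 = 1):
  n = 1: D(1) = 1(1 + 2/5) = 7/5; numerator = -3(1) = -3; a_1 = (-3)/(7/5) = -15/7
  n = 2: D(2) = 2(2 + 2/5) = 24/5; numerator = -3(-15/7) - 3(1) = 24/7; a_2 = (24/7)/(24/5) = 5/7
  n = 3: D(3) = 3(3 + 2/5) = 51/5; numerator = -3(5/7) - 3(-15/7) = 30/7; a_3 = (30/7)/(51/5) = 50/119
  n = 4: D(4) = 4(4 + 2/5) = 88/5; numerator = -3(50/119) - 3(5/7) = -405/119; a_4 = (-405/119)/(88/5) = -2025/10472
  n = 5: D(5) = 5(5 + 2/5) = 27; numerator = -3(-2025/10472) - 3(50/119) = -7125/10472; a_5 = (-7125/10472)/(27) = -2375/94248

r = 4/5; a_0 = 1; a_1 = -15/7; a_2 = 5/7; a_3 = 50/119; a_4 = -2025/10472; a_5 = -2375/94248


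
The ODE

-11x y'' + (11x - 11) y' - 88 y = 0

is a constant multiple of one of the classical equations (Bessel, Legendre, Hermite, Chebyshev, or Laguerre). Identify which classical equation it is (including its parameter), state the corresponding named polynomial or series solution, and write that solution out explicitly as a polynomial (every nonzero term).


All three coefficients share the factor -11; dividing through by -11 gives  x y'' + (1 - x) y' + 8 y = 0.
This matches the Laguerre equation x y'' + (1 - x) y' + n y = 0 with n = 8; the polynomial solution is L_8(x).
With y = sum_k a_k x^k, matching x^k gives (k+1)k a_{k+1} + (k+1) a_{k+1} - k a_k + n a_k = 0, i.e. (k+1)^2 a_{k+1} = (k - n) a_k = (k - 8) a_k. The right side vanishes at k = 8, so the series terminates at degree 8.
Standard normalization L_n(0) = 1 gives a_0 = 1. Work upward with a_{k+1} = (k - 8) a_k / (k+1)^2:
  a_1 = (0 - 8)(1) / 1^2 = -8/1 = -8
  a_2 = (1 - 8)(-8) / 2^2 = 56/4 = 14
  a_3 = (2 - 8)(14) / 3^2 = -84/9 = -28/3
  a_4 = (3 - 8)(-28/3) / 4^2 = (140/3)/16 = 35/12
  a_5 = (4 - 8)(35/12) / 5^2 = (-35/3)/25 = -7/15
  a_6 = (5 - 8)(-7/15) / 6^2 = (7/5)/36 = 7/180
  a_7 = (6 - 8)(7/180) / 7^2 = (-7/90)/49 = -1/630
  a_8 = (7 - 8)(-1/630) / 8^2 = (1/630)/64 = 1/40320
Hence L_8(x) = x^8/40320 - x^7/630 + 7 x^6/180 - 7 x^5/15 + 35 x^4/12 - 28 x^3/3 + 14 x^2 - 8 x + 1.

L_8(x); series = x^8/40320 - x^7/630 + 7 x^6/180 - 7 x^5/15 + 35 x^4/12 - 28 x^3/3 + 14 x^2 - 8 x + 1


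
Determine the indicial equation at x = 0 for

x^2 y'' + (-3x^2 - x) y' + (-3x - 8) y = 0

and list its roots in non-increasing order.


Divide by x^2 to reach normal form y'' + P_1(x) y' + P_2(x) y = 0 with P_1(x) = -3 - 1/x and P_2(x) = -3/x - 8/x^2.
x = 0 is a singular point because the y'-coefficient -3 - 1/x has a pole at x = 0 and the y-coefficient -3/x - 8/x^2 has a pole at x = 0.
It is a regular singular point because x P_1(x) = p(x) = -3x - 1 and x^2 P_2(x) = q(x) = -3x - 8 are polynomials, hence analytic at x = 0.
p(0) = -1,  q(0) = -8.
Indicial equation: r(r-1) + p(0) r + q(0) = 0, i.e. r^2 + (p(0) - 1) r + q(0) = 0, i.e. r^2 - 2 r - 8 = 0.
Discriminant: (-2)^2 - 4(-8) = 36, so r = (2 ± 6)/2.
Solving: r_1 = 4, r_2 = -2.

indicial: r^2 - 2 r - 8 = 0; roots r_1 = 4, r_2 = -2


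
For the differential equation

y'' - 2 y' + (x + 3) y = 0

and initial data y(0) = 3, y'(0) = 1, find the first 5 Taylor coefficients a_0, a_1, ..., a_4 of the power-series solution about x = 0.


Ansatz: y(x) = sum_{n>=0} a_n x^n, so y'(x) = sum_{n>=1} n a_n x^(n-1) and y''(x) = sum_{n>=2} n(n-1) a_n x^(n-2).
Substitute into P(x) y'' + Q(x) y' + R(x) y = 0 with P(x) = 1, Q(x) = -2, R(x) = x + 3, and match powers of x.
Initial conditions: a_0 = 3, a_1 = 1.
Setting the coefficient of each power of x to zero and solving order by order (substituting the coefficients already found):
  x^0: 2 a_2 - 2 a_1 + 3 a_0 = 0  ->  2 a_2 = 2 a_1 - 3 a_0 = -7  ->  a_2 = -7/2
  x^1: 6 a_3 - 4 a_2 + 3 a_1 + a_0 = 0  ->  6 a_3 = 4 a_2 - 3 a_1 - a_0 = -20  ->  a_3 = -10/3
  x^2: 12 a_4 - 6 a_3 + 3 a_2 + a_1 = 0  ->  12 a_4 = 6 a_3 - 3 a_2 - a_1 = -21/2  ->  a_4 = -7/8
Truncated series: y(x) = 3 + x - (7/2) x^2 - (10/3) x^3 - (7/8) x^4 + O(x^5).

a_0 = 3; a_1 = 1; a_2 = -7/2; a_3 = -10/3; a_4 = -7/8


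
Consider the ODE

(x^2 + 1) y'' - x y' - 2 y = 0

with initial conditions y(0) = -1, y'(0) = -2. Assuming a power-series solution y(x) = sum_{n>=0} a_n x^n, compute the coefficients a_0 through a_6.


Ansatz: y(x) = sum_{n>=0} a_n x^n, so y'(x) = sum_{n>=1} n a_n x^(n-1) and y''(x) = sum_{n>=2} n(n-1) a_n x^(n-2).
Substitute into P(x) y'' + Q(x) y' + R(x) y = 0 with P(x) = x^2 + 1, Q(x) = -x, R(x) = -2, and match powers of x.
Initial conditions: a_0 = -1, a_1 = -2.
Setting the coefficient of each power of x to zero and solving order by order (substituting the coefficients already found):
  x^0: 2 a_2 - 2 a_0 = 0  ->  2 a_2 = 2 a_0 = -2  ->  a_2 = -1
  x^1: 6 a_3 - 3 a_1 = 0  ->  6 a_3 = 3 a_1 = -6  ->  a_3 = -1
  x^2: 12 a_4 - 2 a_2 = 0  ->  12 a_4 = 2 a_2 = -2  ->  a_4 = -1/6
  x^3: 20 a_5 + a_3 = 0  ->  20 a_5 = -a_3 = 1  ->  a_5 = 1/20
  x^4: 30 a_6 + 6 a_4 = 0  ->  30 a_6 = -6 a_4 = 1  ->  a_6 = 1/30
Truncated series: y(x) = -1 - 2 x - x^2 - x^3 - (1/6) x^4 + (1/20) x^5 + (1/30) x^6 + O(x^7).

a_0 = -1; a_1 = -2; a_2 = -1; a_3 = -1; a_4 = -1/6; a_5 = 1/20; a_6 = 1/30


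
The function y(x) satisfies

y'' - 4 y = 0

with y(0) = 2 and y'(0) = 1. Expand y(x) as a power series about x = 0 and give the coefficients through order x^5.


Ansatz: y(x) = sum_{n>=0} a_n x^n, so y'(x) = sum_{n>=1} n a_n x^(n-1) and y''(x) = sum_{n>=2} n(n-1) a_n x^(n-2).
Substitute into P(x) y'' + Q(x) y' + R(x) y = 0 with P(x) = 1, Q(x) = 0, R(x) = -4, and match powers of x.
Initial conditions: a_0 = 2, a_1 = 1.
Setting the coefficient of each power of x to zero and solving order by order (substituting the coefficients already found):
  x^0: 2 a_2 - 4 a_0 = 0  ->  2 a_2 = 4 a_0 = 8  ->  a_2 = 4
  x^1: 6 a_3 - 4 a_1 = 0  ->  6 a_3 = 4 a_1 = 4  ->  a_3 = 2/3
  x^2: 12 a_4 - 4 a_2 = 0  ->  12 a_4 = 4 a_2 = 16  ->  a_4 = 4/3
  x^3: 20 a_5 - 4 a_3 = 0  ->  20 a_5 = 4 a_3 = 8/3  ->  a_5 = 2/15
Truncated series: y(x) = 2 + x + 4 x^2 + (2/3) x^3 + (4/3) x^4 + (2/15) x^5 + O(x^6).

a_0 = 2; a_1 = 1; a_2 = 4; a_3 = 2/3; a_4 = 4/3; a_5 = 2/15


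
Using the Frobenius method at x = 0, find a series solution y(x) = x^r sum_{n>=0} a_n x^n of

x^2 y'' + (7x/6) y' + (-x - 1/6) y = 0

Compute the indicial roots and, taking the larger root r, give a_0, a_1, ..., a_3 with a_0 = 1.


Write in Frobenius form y'' + (p(x)/x) y' + (q(x)/x^2) y = 0:
  p(x) = 7/6,  q(x) = -x - 1/6.
Indicial equation: r(r-1) + (7/6) r + (-1/6) = 0 -> roots r_1 = 1/3, r_2 = -1/2.
Take r = r_1 = 1/3. Let y(x) = x^r sum_{n>=0} a_n x^n with a_0 = 1.
Substitute y = x^r sum a_n x^n and match x^{r+n}. The recurrence is
  D(n) a_n - 1 a_{n-1} = 0,  where D(n) = (r+n)(r+n-1) + (7/6)(r+n) + (-1/6).
  a_n = 1 / D(n) * a_{n-1}.
Since the indicial polynomial factors as (r - r_1)(r - r_2), D(n) = (r_1 + n - r_1)(r_1 + n - r_2) = n(n + 5/6).
Evaluating step by step (a_0 = 1):
  n = 1: D(1) = 1(1 + 5/6) = 11/6; numerator = 1(1) = 1; a_1 = (1)/(11/6) = 6/11
  n = 2: D(2) = 2(2 + 5/6) = 17/3; numerator = 1(6/11) = 6/11; a_2 = (6/11)/(17/3) = 18/187
  n = 3: D(3) = 3(3 + 5/6) = 23/2; numerator = 1(18/187) = 18/187; a_3 = (18/187)/(23/2) = 36/4301

r = 1/3; a_0 = 1; a_1 = 6/11; a_2 = 18/187; a_3 = 36/4301


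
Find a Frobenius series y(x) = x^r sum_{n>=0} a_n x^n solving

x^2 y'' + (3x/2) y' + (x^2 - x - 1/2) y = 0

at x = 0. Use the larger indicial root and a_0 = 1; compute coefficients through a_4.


Write in Frobenius form y'' + (p(x)/x) y' + (q(x)/x^2) y = 0:
  p(x) = 3/2,  q(x) = x^2 - x - 1/2.
Indicial equation: r(r-1) + (3/2) r + (-1/2) = 0 -> roots r_1 = 1/2, r_2 = -1.
Take r = r_1 = 1/2. Let y(x) = x^r sum_{n>=0} a_n x^n with a_0 = 1.
Substitute y = x^r sum a_n x^n and match x^{r+n}. The recurrence is
  D(n) a_n - 1 a_{n-1} + 1 a_{n-2} = 0,  where D(n) = (r+n)(r+n-1) + (3/2)(r+n) + (-1/2).
  a_n = [1 a_{n-1} - 1 a_{n-2}] / D(n).
Since the indicial polynomial factors as (r - r_1)(r - r_2), D(n) = (r_1 + n - r_1)(r_1 + n - r_2) = n(n + 3/2).
Evaluating step by step (a_0 = 1):
  n = 1: D(1) = 1(1 + 3/2) = 5/2; numerator = 1(1) = 1; a_1 = (1)/(5/2) = 2/5
  n = 2: D(2) = 2(2 + 3/2) = 7; numerator = 1(2/5) - 1(1) = -3/5; a_2 = (-3/5)/(7) = -3/35
  n = 3: D(3) = 3(3 + 3/2) = 27/2; numerator = 1(-3/35) - 1(2/5) = -17/35; a_3 = (-17/35)/(27/2) = -34/945
  n = 4: D(4) = 4(4 + 3/2) = 22; numerator = 1(-34/945) - 1(-3/35) = 47/945; a_4 = (47/945)/(22) = 47/20790

r = 1/2; a_0 = 1; a_1 = 2/5; a_2 = -3/35; a_3 = -34/945; a_4 = 47/20790


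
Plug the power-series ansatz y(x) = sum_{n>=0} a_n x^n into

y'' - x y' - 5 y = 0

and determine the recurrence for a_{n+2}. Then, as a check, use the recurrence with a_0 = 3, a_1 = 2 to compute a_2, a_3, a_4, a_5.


Substitute y = sum_n a_n x^n.
y''(x) has coefficient (n+2)(n+1) a_{n+2} at x^n;
-x y'(x) has coefficient -n a_n at x^n (shift);
-5 y(x) has coefficient -5 a_n at x^n.
Matching x^n: (n+2)(n+1) a_{n+2} + (-n - 5) a_n = 0.
Thus a_{n+2} = (n + 5) / ((n+1)(n+2)) * a_n.

Check with a_0 = 3, a_1 = 2 (apply the recurrence for n = 0, 1, 2, 3): a_0 = 3, a_1 = 2, a_2 = 15/2, a_3 = 2, a_4 = 35/8, a_5 = 4/5.

a_(n+2) = (n + 5) / ((n+1)(n+2)) * a_n; check: a_0 = 3, a_1 = 2, a_2 = 15/2, a_3 = 2, a_4 = 35/8, a_5 = 4/5


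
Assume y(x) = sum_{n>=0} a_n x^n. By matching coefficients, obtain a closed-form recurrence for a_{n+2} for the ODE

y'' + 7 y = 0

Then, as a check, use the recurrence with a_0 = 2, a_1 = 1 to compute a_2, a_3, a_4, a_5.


Substitute y = sum_n a_n x^n into y'' + (const) y = 0.
y''(x) = sum_{n>=0} (n+2)(n+1) a_{n+2} x^n.
The ODE becomes sum_n [(n+2)(n+1) a_{n+2} + 7 a_n] x^n = 0.
Setting each coefficient to zero gives the recurrence:
  (n+2)(n+1) a_{n+2} + 7 a_n = 0,
  a_{n+2} = -7 / ((n+1)(n+2)) a_n.

Check with a_0 = 2, a_1 = 1 (apply the recurrence for n = 0, 1, 2, 3): a_0 = 2, a_1 = 1, a_2 = -7, a_3 = -7/6, a_4 = 49/12, a_5 = 49/120.

a_{n+2} = -7/((n+1)(n+2)) * a_n; check: a_0 = 2, a_1 = 1, a_2 = -7, a_3 = -7/6, a_4 = 49/12, a_5 = 49/120


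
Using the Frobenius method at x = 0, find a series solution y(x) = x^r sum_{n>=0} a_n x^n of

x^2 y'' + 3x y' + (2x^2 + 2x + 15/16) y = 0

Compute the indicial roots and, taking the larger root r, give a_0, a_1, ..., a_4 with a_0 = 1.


Write in Frobenius form y'' + (p(x)/x) y' + (q(x)/x^2) y = 0:
  p(x) = 3,  q(x) = 2x^2 + 2x + 15/16.
Indicial equation: r(r-1) + (3) r + (15/16) = 0 -> roots r_1 = -3/4, r_2 = -5/4.
Take r = r_1 = -3/4. Let y(x) = x^r sum_{n>=0} a_n x^n with a_0 = 1.
Substitute y = x^r sum a_n x^n and match x^{r+n}. The recurrence is
  D(n) a_n + 2 a_{n-1} + 2 a_{n-2} = 0,  where D(n) = (r+n)(r+n-1) + (3)(r+n) + (15/16).
  a_n = [-2 a_{n-1} - 2 a_{n-2}] / D(n).
Since the indicial polynomial factors as (r - r_1)(r - r_2), D(n) = (r_1 + n - r_1)(r_1 + n - r_2) = n(n + 1/2).
Evaluating step by step (a_0 = 1):
  n = 1: D(1) = 1(1 + 1/2) = 3/2; numerator = -2(1) = -2; a_1 = (-2)/(3/2) = -4/3
  n = 2: D(2) = 2(2 + 1/2) = 5; numerator = -2(-4/3) - 2(1) = 2/3; a_2 = (2/3)/(5) = 2/15
  n = 3: D(3) = 3(3 + 1/2) = 21/2; numerator = -2(2/15) - 2(-4/3) = 12/5; a_3 = (12/5)/(21/2) = 8/35
  n = 4: D(4) = 4(4 + 1/2) = 18; numerator = -2(8/35) - 2(2/15) = -76/105; a_4 = (-76/105)/(18) = -38/945

r = -3/4; a_0 = 1; a_1 = -4/3; a_2 = 2/15; a_3 = 8/35; a_4 = -38/945


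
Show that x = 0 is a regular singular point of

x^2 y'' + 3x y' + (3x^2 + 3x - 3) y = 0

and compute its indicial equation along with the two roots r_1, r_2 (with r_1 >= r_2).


Divide by x^2 to reach normal form y'' + P_1(x) y' + P_2(x) y = 0 with P_1(x) = 3/x and P_2(x) = 3 + 3/x - 3/x^2.
x = 0 is a singular point because the y'-coefficient 3/x has a pole at x = 0 and the y-coefficient 3 + 3/x - 3/x^2 has a pole at x = 0.
It is a regular singular point because x P_1(x) = p(x) = 3 and x^2 P_2(x) = q(x) = 3x^2 + 3x - 3 are polynomials, hence analytic at x = 0.
p(0) = 3,  q(0) = -3.
Indicial equation: r(r-1) + p(0) r + q(0) = 0, i.e. r^2 + (p(0) - 1) r + q(0) = 0, i.e. r^2 + 2 r - 3 = 0.
Discriminant: (2)^2 - 4(-3) = 16, so r = (-2 ± 4)/2.
Solving: r_1 = 1, r_2 = -3.

indicial: r^2 + 2 r - 3 = 0; roots r_1 = 1, r_2 = -3


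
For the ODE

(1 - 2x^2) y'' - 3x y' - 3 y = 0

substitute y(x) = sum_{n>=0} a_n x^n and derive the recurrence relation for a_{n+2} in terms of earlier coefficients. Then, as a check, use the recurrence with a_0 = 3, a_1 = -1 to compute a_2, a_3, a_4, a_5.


Substitute y = sum_n a_n x^n.
(1 - 2 x^2) y'' contributes (n+2)(n+1) a_{n+2} - 2 n(n-1) a_n at x^n.
-3 x y'(x) contributes -3 n a_n at x^n.
-3 y(x) contributes -3 a_n at x^n.
Matching x^n: (n+2)(n+1) a_{n+2} + (-2 n(n-1) - 3 n - 3) a_n = 0.
Thus a_{n+2} = (2 n(n-1) + 3 n + 3) / ((n+1)(n+2)) * a_n.

Check with a_0 = 3, a_1 = -1 (apply the recurrence for n = 0, 1, 2, 3): a_0 = 3, a_1 = -1, a_2 = 9/2, a_3 = -1, a_4 = 39/8, a_5 = -6/5.

a_(n+2) = (2 n(n-1) + 3 n + 3) / ((n+1)(n+2)) * a_n; check: a_0 = 3, a_1 = -1, a_2 = 9/2, a_3 = -1, a_4 = 39/8, a_5 = -6/5


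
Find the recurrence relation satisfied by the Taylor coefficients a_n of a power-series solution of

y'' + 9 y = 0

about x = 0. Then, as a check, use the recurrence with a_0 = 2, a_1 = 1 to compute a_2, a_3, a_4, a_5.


Substitute y = sum_n a_n x^n into y'' + (const) y = 0.
y''(x) = sum_{n>=0} (n+2)(n+1) a_{n+2} x^n.
The ODE becomes sum_n [(n+2)(n+1) a_{n+2} + 9 a_n] x^n = 0.
Setting each coefficient to zero gives the recurrence:
  (n+2)(n+1) a_{n+2} + 9 a_n = 0,
  a_{n+2} = -9 / ((n+1)(n+2)) a_n.

Check with a_0 = 2, a_1 = 1 (apply the recurrence for n = 0, 1, 2, 3): a_0 = 2, a_1 = 1, a_2 = -9, a_3 = -3/2, a_4 = 27/4, a_5 = 27/40.

a_{n+2} = -9/((n+1)(n+2)) * a_n; check: a_0 = 2, a_1 = 1, a_2 = -9, a_3 = -3/2, a_4 = 27/4, a_5 = 27/40


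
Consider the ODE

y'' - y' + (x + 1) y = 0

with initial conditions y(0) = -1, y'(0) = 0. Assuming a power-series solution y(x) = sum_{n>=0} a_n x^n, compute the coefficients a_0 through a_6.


Ansatz: y(x) = sum_{n>=0} a_n x^n, so y'(x) = sum_{n>=1} n a_n x^(n-1) and y''(x) = sum_{n>=2} n(n-1) a_n x^(n-2).
Substitute into P(x) y'' + Q(x) y' + R(x) y = 0 with P(x) = 1, Q(x) = -1, R(x) = x + 1, and match powers of x.
Initial conditions: a_0 = -1, a_1 = 0.
Setting the coefficient of each power of x to zero and solving order by order (substituting the coefficients already found):
  x^0: 2 a_2 - a_1 + a_0 = 0  ->  2 a_2 = a_1 - a_0 = 1  ->  a_2 = 1/2
  x^1: 6 a_3 - 2 a_2 + a_1 + a_0 = 0  ->  6 a_3 = 2 a_2 - a_1 - a_0 = 2  ->  a_3 = 1/3
  x^2: 12 a_4 - 3 a_3 + a_2 + a_1 = 0  ->  12 a_4 = 3 a_3 - a_2 - a_1 = 1/2  ->  a_4 = 1/24
  x^3: 20 a_5 - 4 a_4 + a_3 + a_2 = 0  ->  20 a_5 = 4 a_4 - a_3 - a_2 = -2/3  ->  a_5 = -1/30
  x^4: 30 a_6 - 5 a_5 + a_4 + a_3 = 0  ->  30 a_6 = 5 a_5 - a_4 - a_3 = -13/24  ->  a_6 = -13/720
Truncated series: y(x) = -1 + (1/2) x^2 + (1/3) x^3 + (1/24) x^4 - (1/30) x^5 - (13/720) x^6 + O(x^7).

a_0 = -1; a_1 = 0; a_2 = 1/2; a_3 = 1/3; a_4 = 1/24; a_5 = -1/30; a_6 = -13/720


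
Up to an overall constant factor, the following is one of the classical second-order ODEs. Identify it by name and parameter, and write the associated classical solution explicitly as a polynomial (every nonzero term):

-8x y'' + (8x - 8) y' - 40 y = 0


All three coefficients share the factor -8; dividing through by -8 gives  x y'' + (1 - x) y' + 5 y = 0.
This matches the Laguerre equation x y'' + (1 - x) y' + n y = 0 with n = 5; the polynomial solution is L_5(x).
With y = sum_k a_k x^k, matching x^k gives (k+1)k a_{k+1} + (k+1) a_{k+1} - k a_k + n a_k = 0, i.e. (k+1)^2 a_{k+1} = (k - n) a_k = (k - 5) a_k. The right side vanishes at k = 5, so the series terminates at degree 5.
Standard normalization L_n(0) = 1 gives a_0 = 1. Work upward with a_{k+1} = (k - 5) a_k / (k+1)^2:
  a_1 = (0 - 5)(1) / 1^2 = -5/1 = -5
  a_2 = (1 - 5)(-5) / 2^2 = 20/4 = 5
  a_3 = (2 - 5)(5) / 3^2 = -15/9 = -5/3
  a_4 = (3 - 5)(-5/3) / 4^2 = (10/3)/16 = 5/24
  a_5 = (4 - 5)(5/24) / 5^2 = (-5/24)/25 = -1/120
Hence L_5(x) = -x^5/120 + 5 x^4/24 - 5 x^3/3 + 5 x^2 - 5 x + 1.

L_5(x); series = -x^5/120 + 5 x^4/24 - 5 x^3/3 + 5 x^2 - 5 x + 1


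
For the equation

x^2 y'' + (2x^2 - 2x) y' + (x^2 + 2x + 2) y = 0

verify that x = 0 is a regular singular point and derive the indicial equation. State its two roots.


Divide by x^2 to reach normal form y'' + P_1(x) y' + P_2(x) y = 0 with P_1(x) = 2 - 2/x and P_2(x) = 1 + 2/x + 2/x^2.
x = 0 is a singular point because the y'-coefficient 2 - 2/x has a pole at x = 0 and the y-coefficient 1 + 2/x + 2/x^2 has a pole at x = 0.
It is a regular singular point because x P_1(x) = p(x) = 2x - 2 and x^2 P_2(x) = q(x) = x^2 + 2x + 2 are polynomials, hence analytic at x = 0.
p(0) = -2,  q(0) = 2.
Indicial equation: r(r-1) + p(0) r + q(0) = 0, i.e. r^2 + (p(0) - 1) r + q(0) = 0, i.e. r^2 - 3 r + 2 = 0.
Discriminant: (-3)^2 - 4(2) = 1, so r = (3 ± 1)/2.
Solving: r_1 = 2, r_2 = 1.

indicial: r^2 - 3 r + 2 = 0; roots r_1 = 2, r_2 = 1


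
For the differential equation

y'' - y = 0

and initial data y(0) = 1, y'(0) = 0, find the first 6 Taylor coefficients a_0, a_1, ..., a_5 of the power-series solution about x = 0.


Ansatz: y(x) = sum_{n>=0} a_n x^n, so y'(x) = sum_{n>=1} n a_n x^(n-1) and y''(x) = sum_{n>=2} n(n-1) a_n x^(n-2).
Substitute into P(x) y'' + Q(x) y' + R(x) y = 0 with P(x) = 1, Q(x) = 0, R(x) = -1, and match powers of x.
Initial conditions: a_0 = 1, a_1 = 0.
Setting the coefficient of each power of x to zero and solving order by order (substituting the coefficients already found):
  x^0: 2 a_2 - a_0 = 0  ->  2 a_2 = a_0 = 1  ->  a_2 = 1/2
  x^1: 6 a_3 - a_1 = 0  ->  6 a_3 = a_1 = 0  ->  a_3 = 0
  x^2: 12 a_4 - a_2 = 0  ->  12 a_4 = a_2 = 1/2  ->  a_4 = 1/24
  x^3: 20 a_5 - a_3 = 0  ->  20 a_5 = a_3 = 0  ->  a_5 = 0
Truncated series: y(x) = 1 + (1/2) x^2 + (1/24) x^4 + O(x^6).

a_0 = 1; a_1 = 0; a_2 = 1/2; a_3 = 0; a_4 = 1/24; a_5 = 0


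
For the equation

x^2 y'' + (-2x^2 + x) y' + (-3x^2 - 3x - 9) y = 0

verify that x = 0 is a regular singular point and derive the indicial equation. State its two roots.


Divide by x^2 to reach normal form y'' + P_1(x) y' + P_2(x) y = 0 with P_1(x) = -2 + 1/x and P_2(x) = -3 - 3/x - 9/x^2.
x = 0 is a singular point because the y'-coefficient -2 + 1/x has a pole at x = 0 and the y-coefficient -3 - 3/x - 9/x^2 has a pole at x = 0.
It is a regular singular point because x P_1(x) = p(x) = 1 - 2x and x^2 P_2(x) = q(x) = -3x^2 - 3x - 9 are polynomials, hence analytic at x = 0.
p(0) = 1,  q(0) = -9.
Indicial equation: r(r-1) + p(0) r + q(0) = 0, i.e. r^2 + (p(0) - 1) r + q(0) = 0, i.e. r^2 - 9 = 0.
Discriminant: (0)^2 - 4(-9) = 36, so r = (0 ± 6)/2.
Solving: r_1 = 3, r_2 = -3.

indicial: r^2 - 9 = 0; roots r_1 = 3, r_2 = -3


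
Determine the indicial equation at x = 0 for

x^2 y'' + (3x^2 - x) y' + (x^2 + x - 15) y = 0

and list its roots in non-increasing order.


Divide by x^2 to reach normal form y'' + P_1(x) y' + P_2(x) y = 0 with P_1(x) = 3 - 1/x and P_2(x) = 1 + 1/x - 15/x^2.
x = 0 is a singular point because the y'-coefficient 3 - 1/x has a pole at x = 0 and the y-coefficient 1 + 1/x - 15/x^2 has a pole at x = 0.
It is a regular singular point because x P_1(x) = p(x) = 3x - 1 and x^2 P_2(x) = q(x) = x^2 + x - 15 are polynomials, hence analytic at x = 0.
p(0) = -1,  q(0) = -15.
Indicial equation: r(r-1) + p(0) r + q(0) = 0, i.e. r^2 + (p(0) - 1) r + q(0) = 0, i.e. r^2 - 2 r - 15 = 0.
Discriminant: (-2)^2 - 4(-15) = 64, so r = (2 ± 8)/2.
Solving: r_1 = 5, r_2 = -3.

indicial: r^2 - 2 r - 15 = 0; roots r_1 = 5, r_2 = -3


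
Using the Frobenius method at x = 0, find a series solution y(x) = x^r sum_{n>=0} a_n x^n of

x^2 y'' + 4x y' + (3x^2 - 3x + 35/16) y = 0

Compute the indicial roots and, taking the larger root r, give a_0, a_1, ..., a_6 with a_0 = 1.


Write in Frobenius form y'' + (p(x)/x) y' + (q(x)/x^2) y = 0:
  p(x) = 4,  q(x) = 3x^2 - 3x + 35/16.
Indicial equation: r(r-1) + (4) r + (35/16) = 0 -> roots r_1 = -5/4, r_2 = -7/4.
Take r = r_1 = -5/4. Let y(x) = x^r sum_{n>=0} a_n x^n with a_0 = 1.
Substitute y = x^r sum a_n x^n and match x^{r+n}. The recurrence is
  D(n) a_n - 3 a_{n-1} + 3 a_{n-2} = 0,  where D(n) = (r+n)(r+n-1) + (4)(r+n) + (35/16).
  a_n = [3 a_{n-1} - 3 a_{n-2}] / D(n).
Since the indicial polynomial factors as (r - r_1)(r - r_2), D(n) = (r_1 + n - r_1)(r_1 + n - r_2) = n(n + 1/2).
Evaluating step by step (a_0 = 1):
  n = 1: D(1) = 1(1 + 1/2) = 3/2; numerator = 3(1) = 3; a_1 = (3)/(3/2) = 2
  n = 2: D(2) = 2(2 + 1/2) = 5; numerator = 3(2) - 3(1) = 3; a_2 = (3)/(5) = 3/5
  n = 3: D(3) = 3(3 + 1/2) = 21/2; numerator = 3(3/5) - 3(2) = -21/5; a_3 = (-21/5)/(21/2) = -2/5
  n = 4: D(4) = 4(4 + 1/2) = 18; numerator = 3(-2/5) - 3(3/5) = -3; a_4 = (-3)/(18) = -1/6
  n = 5: D(5) = 5(5 + 1/2) = 55/2; numerator = 3(-1/6) - 3(-2/5) = 7/10; a_5 = (7/10)/(55/2) = 7/275
  n = 6: D(6) = 6(6 + 1/2) = 39; numerator = 3(7/275) - 3(-1/6) = 317/550; a_6 = (317/550)/(39) = 317/21450

r = -5/4; a_0 = 1; a_1 = 2; a_2 = 3/5; a_3 = -2/5; a_4 = -1/6; a_5 = 7/275; a_6 = 317/21450


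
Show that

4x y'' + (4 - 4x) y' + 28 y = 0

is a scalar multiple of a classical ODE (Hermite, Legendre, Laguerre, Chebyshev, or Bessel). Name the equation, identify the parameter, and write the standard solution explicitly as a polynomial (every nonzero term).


All three coefficients share the factor 4; dividing through by 4 gives  x y'' + (1 - x) y' + 7 y = 0.
This matches the Laguerre equation x y'' + (1 - x) y' + n y = 0 with n = 7; the polynomial solution is L_7(x).
With y = sum_k a_k x^k, matching x^k gives (k+1)k a_{k+1} + (k+1) a_{k+1} - k a_k + n a_k = 0, i.e. (k+1)^2 a_{k+1} = (k - n) a_k = (k - 7) a_k. The right side vanishes at k = 7, so the series terminates at degree 7.
Standard normalization L_n(0) = 1 gives a_0 = 1. Work upward with a_{k+1} = (k - 7) a_k / (k+1)^2:
  a_1 = (0 - 7)(1) / 1^2 = -7/1 = -7
  a_2 = (1 - 7)(-7) / 2^2 = 42/4 = 21/2
  a_3 = (2 - 7)(21/2) / 3^2 = (-105/2)/9 = -35/6
  a_4 = (3 - 7)(-35/6) / 4^2 = (70/3)/16 = 35/24
  a_5 = (4 - 7)(35/24) / 5^2 = (-35/8)/25 = -7/40
  a_6 = (5 - 7)(-7/40) / 6^2 = (7/20)/36 = 7/720
  a_7 = (6 - 7)(7/720) / 7^2 = (-7/720)/49 = -1/5040
Hence L_7(x) = -x^7/5040 + 7 x^6/720 - 7 x^5/40 + 35 x^4/24 - 35 x^3/6 + 21 x^2/2 - 7 x + 1.

L_7(x); series = -x^7/5040 + 7 x^6/720 - 7 x^5/40 + 35 x^4/24 - 35 x^3/6 + 21 x^2/2 - 7 x + 1


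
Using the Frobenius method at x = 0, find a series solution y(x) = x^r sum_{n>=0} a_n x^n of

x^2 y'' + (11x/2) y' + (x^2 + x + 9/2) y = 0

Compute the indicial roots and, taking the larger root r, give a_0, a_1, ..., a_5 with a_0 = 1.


Write in Frobenius form y'' + (p(x)/x) y' + (q(x)/x^2) y = 0:
  p(x) = 11/2,  q(x) = x^2 + x + 9/2.
Indicial equation: r(r-1) + (11/2) r + (9/2) = 0 -> roots r_1 = -3/2, r_2 = -3.
Take r = r_1 = -3/2. Let y(x) = x^r sum_{n>=0} a_n x^n with a_0 = 1.
Substitute y = x^r sum a_n x^n and match x^{r+n}. The recurrence is
  D(n) a_n + 1 a_{n-1} + 1 a_{n-2} = 0,  where D(n) = (r+n)(r+n-1) + (11/2)(r+n) + (9/2).
  a_n = [-1 a_{n-1} - 1 a_{n-2}] / D(n).
Since the indicial polynomial factors as (r - r_1)(r - r_2), D(n) = (r_1 + n - r_1)(r_1 + n - r_2) = n(n + 3/2).
Evaluating step by step (a_0 = 1):
  n = 1: D(1) = 1(1 + 3/2) = 5/2; numerator = -1(1) = -1; a_1 = (-1)/(5/2) = -2/5
  n = 2: D(2) = 2(2 + 3/2) = 7; numerator = -1(-2/5) - 1(1) = -3/5; a_2 = (-3/5)/(7) = -3/35
  n = 3: D(3) = 3(3 + 3/2) = 27/2; numerator = -1(-3/35) - 1(-2/5) = 17/35; a_3 = (17/35)/(27/2) = 34/945
  n = 4: D(4) = 4(4 + 3/2) = 22; numerator = -1(34/945) - 1(-3/35) = 47/945; a_4 = (47/945)/(22) = 47/20790
  n = 5: D(5) = 5(5 + 3/2) = 65/2; numerator = -1(47/20790) - 1(34/945) = -53/1386; a_5 = (-53/1386)/(65/2) = -53/45045

r = -3/2; a_0 = 1; a_1 = -2/5; a_2 = -3/35; a_3 = 34/945; a_4 = 47/20790; a_5 = -53/45045


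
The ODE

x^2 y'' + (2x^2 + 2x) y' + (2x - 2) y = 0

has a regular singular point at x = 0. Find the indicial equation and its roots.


Divide by x^2 to reach normal form y'' + P_1(x) y' + P_2(x) y = 0 with P_1(x) = 2 + 2/x and P_2(x) = 2/x - 2/x^2.
x = 0 is a singular point because the y'-coefficient 2 + 2/x has a pole at x = 0 and the y-coefficient 2/x - 2/x^2 has a pole at x = 0.
It is a regular singular point because x P_1(x) = p(x) = 2x + 2 and x^2 P_2(x) = q(x) = 2x - 2 are polynomials, hence analytic at x = 0.
p(0) = 2,  q(0) = -2.
Indicial equation: r(r-1) + p(0) r + q(0) = 0, i.e. r^2 + (p(0) - 1) r + q(0) = 0, i.e. r^2 + 1 r - 2 = 0.
Discriminant: (1)^2 - 4(-2) = 9, so r = (-1 ± 3)/2.
Solving: r_1 = 1, r_2 = -2.

indicial: r^2 + 1 r - 2 = 0; roots r_1 = 1, r_2 = -2


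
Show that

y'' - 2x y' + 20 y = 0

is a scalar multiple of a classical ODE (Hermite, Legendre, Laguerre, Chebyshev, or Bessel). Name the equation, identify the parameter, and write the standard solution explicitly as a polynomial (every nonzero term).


The equation is already in a standard form:  y'' - 2x y' + 20 y = 0.
This matches the Hermite equation y'' - 2x y' + 2n y = 0 with 2n = 20, so n = 10; the polynomial solution is H_10(x).
With y = sum_k a_k x^k, matching x^k gives (k+2)(k+1) a_{k+2} = 2(k - n) a_k = 2(k - 10) a_k. The right side vanishes at k = 10, so the series with the parity of 10 terminates at degree 10.
Standard normalization: leading coefficient of H_n is 2^n, so a_10 = 2^10 = 1024. Work downward with a_k = (k+1)(k+2) a_{k+2} / (2(k - n)):
  a_8 = (9)(10)(1024) / (2(8 - 10)) = 92160/(-4) = -23040
  a_6 = (7)(8)(-23040) / (2(6 - 10)) = -1290240/(-8) = 161280
  a_4 = (5)(6)(161280) / (2(4 - 10)) = 4838400/(-12) = -403200
  a_2 = (3)(4)(-403200) / (2(2 - 10)) = -4838400/(-16) = 302400
  a_0 = (1)(2)(302400) / (2(0 - 10)) = 604800/(-20) = -30240
Hence H_10(x) = 1024 x^10 - 23040 x^8 + 161280 x^6 - 403200 x^4 + 302400 x^2 - 30240.

H_10(x); series = 1024 x^10 - 23040 x^8 + 161280 x^6 - 403200 x^4 + 302400 x^2 - 30240


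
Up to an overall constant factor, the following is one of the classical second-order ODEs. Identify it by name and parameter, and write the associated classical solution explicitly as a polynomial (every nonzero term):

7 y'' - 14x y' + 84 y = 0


All three coefficients share the factor 7; dividing through by 7 gives  y'' - 2x y' + 12 y = 0.
This matches the Hermite equation y'' - 2x y' + 2n y = 0 with 2n = 12, so n = 6; the polynomial solution is H_6(x).
With y = sum_k a_k x^k, matching x^k gives (k+2)(k+1) a_{k+2} = 2(k - n) a_k = 2(k - 6) a_k. The right side vanishes at k = 6, so the series with the parity of 6 terminates at degree 6.
Standard normalization: leading coefficient of H_n is 2^n, so a_6 = 2^6 = 64. Work downward with a_k = (k+1)(k+2) a_{k+2} / (2(k - n)):
  a_4 = (5)(6)(64) / (2(4 - 6)) = 1920/(-4) = -480
  a_2 = (3)(4)(-480) / (2(2 - 6)) = -5760/(-8) = 720
  a_0 = (1)(2)(720) / (2(0 - 6)) = 1440/(-12) = -120
Hence H_6(x) = 64 x^6 - 480 x^4 + 720 x^2 - 120.

H_6(x); series = 64 x^6 - 480 x^4 + 720 x^2 - 120


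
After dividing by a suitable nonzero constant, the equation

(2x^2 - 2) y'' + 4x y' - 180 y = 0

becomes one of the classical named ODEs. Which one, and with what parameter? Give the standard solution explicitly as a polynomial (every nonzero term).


All three coefficients share the factor -2; dividing through by -2 gives  (1 - x^2) y'' - 2x y' + 90 y = 0.
This matches the Legendre equation (1 - x^2) y'' - 2x y' + n(n+1) y = 0 (note the -2x y' term) with n(n+1) = 90, so n = 9; the polynomial solution is P_9(x).
With y = sum_k a_k x^k, matching x^k gives (k+2)(k+1) a_{k+2} = [k(k+1) - n(n+1)] a_k = (k - 9)(k + 10) a_k. The right side vanishes at k = 9, so the series with the parity of 9 terminates at degree 9.
Standard normalization (P_n(1) = 1): leading coefficient (2n)!/(2^n (n!)^2) = 6402373705728000/(512*131681894400) = 12155/128, so a_9 = 12155/128. Work downward with a_k = (k+1)(k+2) a_{k+2} / ((k - 9)(k + 10)):
  a_7 = (8)(9)(12155/128) / ((7 - 9)(7 + 10)) = (109395/16)/(-34) = -6435/32
  a_5 = (6)(7)(-6435/32) / ((5 - 9)(5 + 10)) = (-135135/16)/(-60) = 9009/64
  a_3 = (4)(5)(9009/64) / ((3 - 9)(3 + 10)) = (45045/16)/(-78) = -1155/32
  a_1 = (2)(3)(-1155/32) / ((1 - 9)(1 + 10)) = (-3465/16)/(-88) = 315/128
Hence P_9(x) = 12155 x^9/128 - 6435 x^7/32 + 9009 x^5/64 - 1155 x^3/32 + 315 x/128.

P_9(x); series = 12155 x^9/128 - 6435 x^7/32 + 9009 x^5/64 - 1155 x^3/32 + 315 x/128


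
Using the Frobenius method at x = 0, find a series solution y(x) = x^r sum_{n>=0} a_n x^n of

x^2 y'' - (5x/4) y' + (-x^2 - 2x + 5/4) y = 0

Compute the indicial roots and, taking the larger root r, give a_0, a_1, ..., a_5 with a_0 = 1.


Write in Frobenius form y'' + (p(x)/x) y' + (q(x)/x^2) y = 0:
  p(x) = -5/4,  q(x) = -x^2 - 2x + 5/4.
Indicial equation: r(r-1) + (-5/4) r + (5/4) = 0 -> roots r_1 = 5/4, r_2 = 1.
Take r = r_1 = 5/4. Let y(x) = x^r sum_{n>=0} a_n x^n with a_0 = 1.
Substitute y = x^r sum a_n x^n and match x^{r+n}. The recurrence is
  D(n) a_n - 2 a_{n-1} - 1 a_{n-2} = 0,  where D(n) = (r+n)(r+n-1) + (-5/4)(r+n) + (5/4).
  a_n = [2 a_{n-1} + 1 a_{n-2}] / D(n).
Since the indicial polynomial factors as (r - r_1)(r - r_2), D(n) = (r_1 + n - r_1)(r_1 + n - r_2) = n(n + 1/4).
Evaluating step by step (a_0 = 1):
  n = 1: D(1) = 1(1 + 1/4) = 5/4; numerator = 2(1) = 2; a_1 = (2)/(5/4) = 8/5
  n = 2: D(2) = 2(2 + 1/4) = 9/2; numerator = 2(8/5) + 1(1) = 21/5; a_2 = (21/5)/(9/2) = 14/15
  n = 3: D(3) = 3(3 + 1/4) = 39/4; numerator = 2(14/15) + 1(8/5) = 52/15; a_3 = (52/15)/(39/4) = 16/45
  n = 4: D(4) = 4(4 + 1/4) = 17; numerator = 2(16/45) + 1(14/15) = 74/45; a_4 = (74/45)/(17) = 74/765
  n = 5: D(5) = 5(5 + 1/4) = 105/4; numerator = 2(74/765) + 1(16/45) = 28/51; a_5 = (28/51)/(105/4) = 16/765

r = 5/4; a_0 = 1; a_1 = 8/5; a_2 = 14/15; a_3 = 16/45; a_4 = 74/765; a_5 = 16/765


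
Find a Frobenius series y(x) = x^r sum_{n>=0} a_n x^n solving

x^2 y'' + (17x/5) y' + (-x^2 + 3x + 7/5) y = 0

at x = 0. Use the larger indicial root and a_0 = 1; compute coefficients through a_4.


Write in Frobenius form y'' + (p(x)/x) y' + (q(x)/x^2) y = 0:
  p(x) = 17/5,  q(x) = -x^2 + 3x + 7/5.
Indicial equation: r(r-1) + (17/5) r + (7/5) = 0 -> roots r_1 = -1, r_2 = -7/5.
Take r = r_1 = -1. Let y(x) = x^r sum_{n>=0} a_n x^n with a_0 = 1.
Substitute y = x^r sum a_n x^n and match x^{r+n}. The recurrence is
  D(n) a_n + 3 a_{n-1} - 1 a_{n-2} = 0,  where D(n) = (r+n)(r+n-1) + (17/5)(r+n) + (7/5).
  a_n = [-3 a_{n-1} + 1 a_{n-2}] / D(n).
Since the indicial polynomial factors as (r - r_1)(r - r_2), D(n) = (r_1 + n - r_1)(r_1 + n - r_2) = n(n + 2/5).
Evaluating step by step (a_0 = 1):
  n = 1: D(1) = 1(1 + 2/5) = 7/5; numerator = -3(1) = -3; a_1 = (-3)/(7/5) = -15/7
  n = 2: D(2) = 2(2 + 2/5) = 24/5; numerator = -3(-15/7) + 1(1) = 52/7; a_2 = (52/7)/(24/5) = 65/42
  n = 3: D(3) = 3(3 + 2/5) = 51/5; numerator = -3(65/42) + 1(-15/7) = -95/14; a_3 = (-95/14)/(51/5) = -475/714
  n = 4: D(4) = 4(4 + 2/5) = 88/5; numerator = -3(-475/714) + 1(65/42) = 1265/357; a_4 = (1265/357)/(88/5) = 575/2856

r = -1; a_0 = 1; a_1 = -15/7; a_2 = 65/42; a_3 = -475/714; a_4 = 575/2856


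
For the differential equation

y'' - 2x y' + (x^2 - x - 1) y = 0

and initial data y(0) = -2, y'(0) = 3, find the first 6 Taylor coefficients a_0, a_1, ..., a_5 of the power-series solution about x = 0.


Ansatz: y(x) = sum_{n>=0} a_n x^n, so y'(x) = sum_{n>=1} n a_n x^(n-1) and y''(x) = sum_{n>=2} n(n-1) a_n x^(n-2).
Substitute into P(x) y'' + Q(x) y' + R(x) y = 0 with P(x) = 1, Q(x) = -2x, R(x) = x^2 - x - 1, and match powers of x.
Initial conditions: a_0 = -2, a_1 = 3.
Setting the coefficient of each power of x to zero and solving order by order (substituting the coefficients already found):
  x^0: 2 a_2 - a_0 = 0  ->  2 a_2 = a_0 = -2  ->  a_2 = -1
  x^1: 6 a_3 - 3 a_1 - a_0 = 0  ->  6 a_3 = 3 a_1 + a_0 = 7  ->  a_3 = 7/6
  x^2: 12 a_4 - 5 a_2 - a_1 + a_0 = 0  ->  12 a_4 = 5 a_2 + a_1 - a_0 = 0  ->  a_4 = 0
  x^3: 20 a_5 - 7 a_3 - a_2 + a_1 = 0  ->  20 a_5 = 7 a_3 + a_2 - a_1 = 25/6  ->  a_5 = 5/24
Truncated series: y(x) = -2 + 3 x - x^2 + (7/6) x^3 + (5/24) x^5 + O(x^6).

a_0 = -2; a_1 = 3; a_2 = -1; a_3 = 7/6; a_4 = 0; a_5 = 5/24


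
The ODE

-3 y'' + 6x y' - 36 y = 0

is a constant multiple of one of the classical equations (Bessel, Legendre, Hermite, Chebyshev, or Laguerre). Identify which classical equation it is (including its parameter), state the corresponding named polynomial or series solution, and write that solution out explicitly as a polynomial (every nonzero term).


All three coefficients share the factor -3; dividing through by -3 gives  y'' - 2x y' + 12 y = 0.
This matches the Hermite equation y'' - 2x y' + 2n y = 0 with 2n = 12, so n = 6; the polynomial solution is H_6(x).
With y = sum_k a_k x^k, matching x^k gives (k+2)(k+1) a_{k+2} = 2(k - n) a_k = 2(k - 6) a_k. The right side vanishes at k = 6, so the series with the parity of 6 terminates at degree 6.
Standard normalization: leading coefficient of H_n is 2^n, so a_6 = 2^6 = 64. Work downward with a_k = (k+1)(k+2) a_{k+2} / (2(k - n)):
  a_4 = (5)(6)(64) / (2(4 - 6)) = 1920/(-4) = -480
  a_2 = (3)(4)(-480) / (2(2 - 6)) = -5760/(-8) = 720
  a_0 = (1)(2)(720) / (2(0 - 6)) = 1440/(-12) = -120
Hence H_6(x) = 64 x^6 - 480 x^4 + 720 x^2 - 120.

H_6(x); series = 64 x^6 - 480 x^4 + 720 x^2 - 120


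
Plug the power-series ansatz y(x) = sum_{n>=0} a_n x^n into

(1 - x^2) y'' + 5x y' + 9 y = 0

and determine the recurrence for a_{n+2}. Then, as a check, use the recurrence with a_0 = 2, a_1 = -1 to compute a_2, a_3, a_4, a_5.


Substitute y = sum_n a_n x^n.
(1 - 1 x^2) y'' contributes (n+2)(n+1) a_{n+2} - n(n-1) a_n at x^n.
5 x y'(x) contributes 5 n a_n at x^n.
9 y(x) contributes 9 a_n at x^n.
Matching x^n: (n+2)(n+1) a_{n+2} + (-n(n-1) + 5 n + 9) a_n = 0.
Thus a_{n+2} = (n(n-1) - 5 n - 9) / ((n+1)(n+2)) * a_n.

Check with a_0 = 2, a_1 = -1 (apply the recurrence for n = 0, 1, 2, 3): a_0 = 2, a_1 = -1, a_2 = -9, a_3 = 7/3, a_4 = 51/4, a_5 = -21/10.

a_(n+2) = (n(n-1) - 5 n - 9) / ((n+1)(n+2)) * a_n; check: a_0 = 2, a_1 = -1, a_2 = -9, a_3 = 7/3, a_4 = 51/4, a_5 = -21/10


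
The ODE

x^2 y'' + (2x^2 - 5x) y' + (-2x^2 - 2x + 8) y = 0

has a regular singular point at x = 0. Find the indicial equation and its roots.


Divide by x^2 to reach normal form y'' + P_1(x) y' + P_2(x) y = 0 with P_1(x) = 2 - 5/x and P_2(x) = -2 - 2/x + 8/x^2.
x = 0 is a singular point because the y'-coefficient 2 - 5/x has a pole at x = 0 and the y-coefficient -2 - 2/x + 8/x^2 has a pole at x = 0.
It is a regular singular point because x P_1(x) = p(x) = 2x - 5 and x^2 P_2(x) = q(x) = -2x^2 - 2x + 8 are polynomials, hence analytic at x = 0.
p(0) = -5,  q(0) = 8.
Indicial equation: r(r-1) + p(0) r + q(0) = 0, i.e. r^2 + (p(0) - 1) r + q(0) = 0, i.e. r^2 - 6 r + 8 = 0.
Discriminant: (-6)^2 - 4(8) = 4, so r = (6 ± 2)/2.
Solving: r_1 = 4, r_2 = 2.

indicial: r^2 - 6 r + 8 = 0; roots r_1 = 4, r_2 = 2


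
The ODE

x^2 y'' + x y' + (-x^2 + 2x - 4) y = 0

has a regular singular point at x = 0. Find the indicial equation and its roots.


Divide by x^2 to reach normal form y'' + P_1(x) y' + P_2(x) y = 0 with P_1(x) = 1/x and P_2(x) = -1 + 2/x - 4/x^2.
x = 0 is a singular point because the y'-coefficient 1/x has a pole at x = 0 and the y-coefficient -1 + 2/x - 4/x^2 has a pole at x = 0.
It is a regular singular point because x P_1(x) = p(x) = 1 and x^2 P_2(x) = q(x) = -x^2 + 2x - 4 are polynomials, hence analytic at x = 0.
p(0) = 1,  q(0) = -4.
Indicial equation: r(r-1) + p(0) r + q(0) = 0, i.e. r^2 + (p(0) - 1) r + q(0) = 0, i.e. r^2 - 4 = 0.
Discriminant: (0)^2 - 4(-4) = 16, so r = (0 ± 4)/2.
Solving: r_1 = 2, r_2 = -2.

indicial: r^2 - 4 = 0; roots r_1 = 2, r_2 = -2


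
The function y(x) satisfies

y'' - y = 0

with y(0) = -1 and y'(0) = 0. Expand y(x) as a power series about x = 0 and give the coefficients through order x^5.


Ansatz: y(x) = sum_{n>=0} a_n x^n, so y'(x) = sum_{n>=1} n a_n x^(n-1) and y''(x) = sum_{n>=2} n(n-1) a_n x^(n-2).
Substitute into P(x) y'' + Q(x) y' + R(x) y = 0 with P(x) = 1, Q(x) = 0, R(x) = -1, and match powers of x.
Initial conditions: a_0 = -1, a_1 = 0.
Setting the coefficient of each power of x to zero and solving order by order (substituting the coefficients already found):
  x^0: 2 a_2 - a_0 = 0  ->  2 a_2 = a_0 = -1  ->  a_2 = -1/2
  x^1: 6 a_3 - a_1 = 0  ->  6 a_3 = a_1 = 0  ->  a_3 = 0
  x^2: 12 a_4 - a_2 = 0  ->  12 a_4 = a_2 = -1/2  ->  a_4 = -1/24
  x^3: 20 a_5 - a_3 = 0  ->  20 a_5 = a_3 = 0  ->  a_5 = 0
Truncated series: y(x) = -1 - (1/2) x^2 - (1/24) x^4 + O(x^6).

a_0 = -1; a_1 = 0; a_2 = -1/2; a_3 = 0; a_4 = -1/24; a_5 = 0


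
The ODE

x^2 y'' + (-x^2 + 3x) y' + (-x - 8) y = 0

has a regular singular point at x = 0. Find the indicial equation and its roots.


Divide by x^2 to reach normal form y'' + P_1(x) y' + P_2(x) y = 0 with P_1(x) = -1 + 3/x and P_2(x) = -1/x - 8/x^2.
x = 0 is a singular point because the y'-coefficient -1 + 3/x has a pole at x = 0 and the y-coefficient -1/x - 8/x^2 has a pole at x = 0.
It is a regular singular point because x P_1(x) = p(x) = 3 - x and x^2 P_2(x) = q(x) = -x - 8 are polynomials, hence analytic at x = 0.
p(0) = 3,  q(0) = -8.
Indicial equation: r(r-1) + p(0) r + q(0) = 0, i.e. r^2 + (p(0) - 1) r + q(0) = 0, i.e. r^2 + 2 r - 8 = 0.
Discriminant: (2)^2 - 4(-8) = 36, so r = (-2 ± 6)/2.
Solving: r_1 = 2, r_2 = -4.

indicial: r^2 + 2 r - 8 = 0; roots r_1 = 2, r_2 = -4


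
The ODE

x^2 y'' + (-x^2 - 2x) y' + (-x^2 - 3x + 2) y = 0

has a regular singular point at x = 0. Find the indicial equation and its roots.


Divide by x^2 to reach normal form y'' + P_1(x) y' + P_2(x) y = 0 with P_1(x) = -1 - 2/x and P_2(x) = -1 - 3/x + 2/x^2.
x = 0 is a singular point because the y'-coefficient -1 - 2/x has a pole at x = 0 and the y-coefficient -1 - 3/x + 2/x^2 has a pole at x = 0.
It is a regular singular point because x P_1(x) = p(x) = -x - 2 and x^2 P_2(x) = q(x) = -x^2 - 3x + 2 are polynomials, hence analytic at x = 0.
p(0) = -2,  q(0) = 2.
Indicial equation: r(r-1) + p(0) r + q(0) = 0, i.e. r^2 + (p(0) - 1) r + q(0) = 0, i.e. r^2 - 3 r + 2 = 0.
Discriminant: (-3)^2 - 4(2) = 1, so r = (3 ± 1)/2.
Solving: r_1 = 2, r_2 = 1.

indicial: r^2 - 3 r + 2 = 0; roots r_1 = 2, r_2 = 1


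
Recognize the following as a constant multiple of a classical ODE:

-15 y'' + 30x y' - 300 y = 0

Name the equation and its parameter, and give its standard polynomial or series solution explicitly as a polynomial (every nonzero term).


All three coefficients share the factor -15; dividing through by -15 gives  y'' - 2x y' + 20 y = 0.
This matches the Hermite equation y'' - 2x y' + 2n y = 0 with 2n = 20, so n = 10; the polynomial solution is H_10(x).
With y = sum_k a_k x^k, matching x^k gives (k+2)(k+1) a_{k+2} = 2(k - n) a_k = 2(k - 10) a_k. The right side vanishes at k = 10, so the series with the parity of 10 terminates at degree 10.
Standard normalization: leading coefficient of H_n is 2^n, so a_10 = 2^10 = 1024. Work downward with a_k = (k+1)(k+2) a_{k+2} / (2(k - n)):
  a_8 = (9)(10)(1024) / (2(8 - 10)) = 92160/(-4) = -23040
  a_6 = (7)(8)(-23040) / (2(6 - 10)) = -1290240/(-8) = 161280
  a_4 = (5)(6)(161280) / (2(4 - 10)) = 4838400/(-12) = -403200
  a_2 = (3)(4)(-403200) / (2(2 - 10)) = -4838400/(-16) = 302400
  a_0 = (1)(2)(302400) / (2(0 - 10)) = 604800/(-20) = -30240
Hence H_10(x) = 1024 x^10 - 23040 x^8 + 161280 x^6 - 403200 x^4 + 302400 x^2 - 30240.

H_10(x); series = 1024 x^10 - 23040 x^8 + 161280 x^6 - 403200 x^4 + 302400 x^2 - 30240


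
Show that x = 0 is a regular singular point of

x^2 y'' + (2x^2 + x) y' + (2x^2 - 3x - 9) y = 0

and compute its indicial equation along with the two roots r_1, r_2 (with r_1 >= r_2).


Divide by x^2 to reach normal form y'' + P_1(x) y' + P_2(x) y = 0 with P_1(x) = 2 + 1/x and P_2(x) = 2 - 3/x - 9/x^2.
x = 0 is a singular point because the y'-coefficient 2 + 1/x has a pole at x = 0 and the y-coefficient 2 - 3/x - 9/x^2 has a pole at x = 0.
It is a regular singular point because x P_1(x) = p(x) = 2x + 1 and x^2 P_2(x) = q(x) = 2x^2 - 3x - 9 are polynomials, hence analytic at x = 0.
p(0) = 1,  q(0) = -9.
Indicial equation: r(r-1) + p(0) r + q(0) = 0, i.e. r^2 + (p(0) - 1) r + q(0) = 0, i.e. r^2 - 9 = 0.
Discriminant: (0)^2 - 4(-9) = 36, so r = (0 ± 6)/2.
Solving: r_1 = 3, r_2 = -3.

indicial: r^2 - 9 = 0; roots r_1 = 3, r_2 = -3
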